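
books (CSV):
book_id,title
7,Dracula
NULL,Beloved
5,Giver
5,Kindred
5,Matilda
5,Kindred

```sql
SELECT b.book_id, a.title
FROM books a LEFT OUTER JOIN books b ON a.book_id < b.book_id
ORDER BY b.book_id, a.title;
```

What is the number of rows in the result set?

LEFT JOIN keeps every row from `books a`; unmatched rows get NULL for `books b`'s columns.
Matching on a.book_id < b.book_id. A NULL in a compared column never satisfies the condition.
Matched pairs: 4; unmatched a rows kept: 2.
Total: 4 matched + 2 padded = 6 rows.

6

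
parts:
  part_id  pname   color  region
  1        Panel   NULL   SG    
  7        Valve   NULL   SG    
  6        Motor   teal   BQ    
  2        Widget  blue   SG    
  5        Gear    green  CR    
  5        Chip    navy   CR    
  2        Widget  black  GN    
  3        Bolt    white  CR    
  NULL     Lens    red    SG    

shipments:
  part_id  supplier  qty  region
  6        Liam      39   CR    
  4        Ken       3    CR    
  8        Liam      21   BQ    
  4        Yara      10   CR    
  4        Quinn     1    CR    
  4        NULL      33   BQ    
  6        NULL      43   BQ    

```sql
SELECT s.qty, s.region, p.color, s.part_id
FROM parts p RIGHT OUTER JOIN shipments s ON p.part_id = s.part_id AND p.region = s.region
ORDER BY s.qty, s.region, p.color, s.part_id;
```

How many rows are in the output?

7

RIGHT JOIN keeps every row from `shipments`; unmatched rows get NULL for `parts`'s columns.
Matching on p.part_id = s.part_id AND p.region = s.region. A NULL in a compared column never satisfies the condition.
- p row (part_id=1, region=SG): no match.
- p row (part_id=7, region=SG): no match.
- p row (part_id=6, region=BQ): matches 1 s row(s) → 1 output row(s).
- p row (part_id=2, region=SG): no match.
- p row (part_id=5, region=CR): no match.
- p row (part_id=5, region=CR): no match.
- p row (part_id=2, region=GN): no match.
- p row (part_id=3, region=CR): no match.
- p row (part_id=NULL, region=SG): no match.
- 6 row(s) from s found no p partner → padded with NULL.
Total: 1 matched + 6 padded = 7 rows.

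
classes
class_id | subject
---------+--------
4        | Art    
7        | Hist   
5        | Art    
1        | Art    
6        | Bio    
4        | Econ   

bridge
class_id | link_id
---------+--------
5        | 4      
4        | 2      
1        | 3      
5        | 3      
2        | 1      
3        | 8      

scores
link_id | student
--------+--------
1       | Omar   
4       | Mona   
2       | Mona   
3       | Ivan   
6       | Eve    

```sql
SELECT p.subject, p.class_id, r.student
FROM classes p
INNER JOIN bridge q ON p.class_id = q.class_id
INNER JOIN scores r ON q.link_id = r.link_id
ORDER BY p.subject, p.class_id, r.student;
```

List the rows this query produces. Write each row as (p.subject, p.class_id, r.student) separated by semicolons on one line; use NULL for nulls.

Joins associate left-to-right: classes INNER JOIN bridge on class_id gives 5 intermediate row(s).
Then INNER JOIN `scores r` on link_id: keep only rows whose q.link_id appears in r.

(Art, 1, Ivan); (Art, 4, Mona); (Art, 5, Ivan); (Art, 5, Mona); (Econ, 4, Mona)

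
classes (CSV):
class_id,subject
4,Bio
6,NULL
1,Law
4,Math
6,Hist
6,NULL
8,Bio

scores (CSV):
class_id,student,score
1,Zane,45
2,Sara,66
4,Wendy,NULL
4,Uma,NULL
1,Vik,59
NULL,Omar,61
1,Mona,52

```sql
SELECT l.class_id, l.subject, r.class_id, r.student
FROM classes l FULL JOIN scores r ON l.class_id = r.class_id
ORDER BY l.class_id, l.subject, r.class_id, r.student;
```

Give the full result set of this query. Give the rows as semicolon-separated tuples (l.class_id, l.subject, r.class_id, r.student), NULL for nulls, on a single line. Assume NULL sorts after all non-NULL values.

FULL OUTER JOIN keeps every row from both sides; unmatched rows get NULL for the other side's columns.
Matching on l.class_id = r.class_id. A NULL in a compared column never satisfies the condition.
- class_id=4: 2 matching r row(s), so 2 row(s) emitted.
- class_id=6: no r row matches, row kept with r columns NULL.
- class_id=1: 3 matching r row(s), so 3 row(s) emitted.
- class_id=4: 2 matching r row(s), so 2 row(s) emitted.
- class_id=6: no r row matches, row kept with r columns NULL.
- class_id=6: no r row matches, row kept with r columns NULL.
- class_id=8: no r row matches, row kept with r columns NULL.
- plus 2 unmatched r row(s), each kept with NULL l columns.

(1, Law, 1, Mona); (1, Law, 1, Vik); (1, Law, 1, Zane); (4, Bio, 4, Uma); (4, Bio, 4, Wendy); (4, Math, 4, Uma); (4, Math, 4, Wendy); (6, Hist, NULL, NULL); (6, NULL, NULL, NULL); (6, NULL, NULL, NULL); (8, Bio, NULL, NULL); (NULL, NULL, 2, Sara); (NULL, NULL, NULL, Omar)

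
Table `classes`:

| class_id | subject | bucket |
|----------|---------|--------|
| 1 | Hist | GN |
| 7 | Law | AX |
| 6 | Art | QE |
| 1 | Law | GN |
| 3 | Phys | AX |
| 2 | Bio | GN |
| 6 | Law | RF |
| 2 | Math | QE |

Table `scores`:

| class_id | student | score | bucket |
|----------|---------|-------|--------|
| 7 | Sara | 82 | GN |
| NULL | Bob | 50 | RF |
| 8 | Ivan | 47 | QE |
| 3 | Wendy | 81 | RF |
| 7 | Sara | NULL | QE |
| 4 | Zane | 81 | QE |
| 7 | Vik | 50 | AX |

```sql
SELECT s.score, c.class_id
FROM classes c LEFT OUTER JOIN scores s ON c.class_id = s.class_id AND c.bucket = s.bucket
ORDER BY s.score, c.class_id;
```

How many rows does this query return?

LEFT JOIN keeps every row from `classes`; unmatched rows get NULL for `scores`'s columns.
Matching on c.class_id = s.class_id AND c.bucket = s.bucket. A NULL in a compared column never satisfies the condition.
- c (class_id=1, bucket=GN) has no partner → padded with NULL.
- c (class_id=7, bucket=AX) pairs with 1 row(s) of s.
- c (class_id=6, bucket=QE) has no partner → padded with NULL.
- c (class_id=1, bucket=GN) has no partner → padded with NULL.
- c (class_id=3, bucket=AX) has no partner → padded with NULL.
- c (class_id=2, bucket=GN) has no partner → padded with NULL.
- c (class_id=6, bucket=RF) has no partner → padded with NULL.
- c (class_id=2, bucket=QE) has no partner → padded with NULL.
Total: 1 matched + 7 padded = 8 rows.

8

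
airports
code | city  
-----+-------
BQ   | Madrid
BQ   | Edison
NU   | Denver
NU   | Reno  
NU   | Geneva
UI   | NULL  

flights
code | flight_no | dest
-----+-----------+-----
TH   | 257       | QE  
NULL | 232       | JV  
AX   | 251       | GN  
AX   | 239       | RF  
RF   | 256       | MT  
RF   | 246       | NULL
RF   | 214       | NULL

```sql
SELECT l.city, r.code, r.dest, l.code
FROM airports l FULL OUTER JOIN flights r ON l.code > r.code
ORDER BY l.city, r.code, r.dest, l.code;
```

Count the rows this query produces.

FULL OUTER JOIN keeps every row from both sides; unmatched rows get NULL for the other side's columns.
Matching on l.code > r.code. A NULL in a compared column never satisfies the condition.
- l row (code=BQ): matches 2 r row(s) → 2 output row(s).
- l row (code=BQ): matches 2 r row(s) → 2 output row(s).
- l row (code=NU): matches 2 r row(s) → 2 output row(s).
- l row (code=NU): matches 2 r row(s) → 2 output row(s).
- l row (code=NU): matches 2 r row(s) → 2 output row(s).
- l row (code=UI): matches 6 r row(s) → 6 output row(s).
- 1 r row(s) had no l match → kept, l columns NULL.
Total: 16 matched + 1 padded = 17 rows.

17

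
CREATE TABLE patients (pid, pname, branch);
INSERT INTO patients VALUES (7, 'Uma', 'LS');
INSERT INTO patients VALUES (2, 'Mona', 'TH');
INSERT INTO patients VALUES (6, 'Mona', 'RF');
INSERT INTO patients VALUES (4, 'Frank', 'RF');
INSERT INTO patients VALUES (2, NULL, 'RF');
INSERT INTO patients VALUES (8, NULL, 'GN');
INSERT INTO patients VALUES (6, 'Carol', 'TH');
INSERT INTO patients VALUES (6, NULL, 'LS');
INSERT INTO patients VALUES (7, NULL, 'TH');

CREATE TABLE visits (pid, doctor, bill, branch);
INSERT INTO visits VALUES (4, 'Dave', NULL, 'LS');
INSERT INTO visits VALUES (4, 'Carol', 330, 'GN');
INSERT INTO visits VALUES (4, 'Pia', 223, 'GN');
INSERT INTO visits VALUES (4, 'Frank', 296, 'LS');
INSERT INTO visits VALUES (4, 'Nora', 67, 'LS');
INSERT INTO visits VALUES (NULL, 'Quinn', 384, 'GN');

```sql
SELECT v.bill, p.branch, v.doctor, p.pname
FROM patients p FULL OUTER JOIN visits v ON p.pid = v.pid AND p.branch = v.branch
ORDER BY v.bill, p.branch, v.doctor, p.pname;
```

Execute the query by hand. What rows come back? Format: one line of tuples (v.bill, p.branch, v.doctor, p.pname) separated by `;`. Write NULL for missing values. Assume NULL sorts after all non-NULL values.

FULL OUTER JOIN keeps every row from both sides; unmatched rows get NULL for the other side's columns.
Matching on p.pid = v.pid AND p.branch = v.branch. A NULL in a compared column never satisfies the condition.
- p (pid=7, branch=LS) has no partner → padded with NULL.
- p (pid=2, branch=TH) has no partner → padded with NULL.
- p (pid=6, branch=RF) has no partner → padded with NULL.
- p (pid=4, branch=RF) has no partner → padded with NULL.
- p (pid=2, branch=RF) has no partner → padded with NULL.
- p (pid=8, branch=GN) has no partner → padded with NULL.
- p (pid=6, branch=TH) has no partner → padded with NULL.
- p (pid=6, branch=LS) has no partner → padded with NULL.
- p (pid=7, branch=TH) has no partner → padded with NULL.
- plus 6 unmatched v row(s), each kept with NULL p columns.

(67, NULL, Nora, NULL); (223, NULL, Pia, NULL); (296, NULL, Frank, NULL); (330, NULL, Carol, NULL); (384, NULL, Quinn, NULL); (NULL, GN, NULL, NULL); (NULL, LS, NULL, Uma); (NULL, LS, NULL, NULL); (NULL, RF, NULL, Frank); (NULL, RF, NULL, Mona); (NULL, RF, NULL, NULL); (NULL, TH, NULL, Carol); (NULL, TH, NULL, Mona); (NULL, TH, NULL, NULL); (NULL, NULL, Dave, NULL)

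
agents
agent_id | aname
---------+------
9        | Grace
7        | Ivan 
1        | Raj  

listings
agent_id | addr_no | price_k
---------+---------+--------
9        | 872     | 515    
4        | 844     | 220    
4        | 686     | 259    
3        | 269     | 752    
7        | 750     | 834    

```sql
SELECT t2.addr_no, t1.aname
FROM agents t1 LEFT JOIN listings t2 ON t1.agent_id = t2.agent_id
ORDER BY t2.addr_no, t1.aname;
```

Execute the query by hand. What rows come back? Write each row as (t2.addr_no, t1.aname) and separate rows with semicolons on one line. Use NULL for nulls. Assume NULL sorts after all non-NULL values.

LEFT JOIN keeps every row from `agents`; unmatched rows get NULL for `listings`'s columns.
Matching on t1.agent_id = t2.agent_id.
- agent_id=9: 1 matching t2 row(s), so 1 row(s) emitted.
- agent_id=7: 1 matching t2 row(s), so 1 row(s) emitted.
- agent_id=1: no t2 row matches, row kept with t2 columns NULL.
After projecting and ordering:
t2.addr_no | t1.aname
750 | Ivan
872 | Grace
NULL | Raj

(750, Ivan); (872, Grace); (NULL, Raj)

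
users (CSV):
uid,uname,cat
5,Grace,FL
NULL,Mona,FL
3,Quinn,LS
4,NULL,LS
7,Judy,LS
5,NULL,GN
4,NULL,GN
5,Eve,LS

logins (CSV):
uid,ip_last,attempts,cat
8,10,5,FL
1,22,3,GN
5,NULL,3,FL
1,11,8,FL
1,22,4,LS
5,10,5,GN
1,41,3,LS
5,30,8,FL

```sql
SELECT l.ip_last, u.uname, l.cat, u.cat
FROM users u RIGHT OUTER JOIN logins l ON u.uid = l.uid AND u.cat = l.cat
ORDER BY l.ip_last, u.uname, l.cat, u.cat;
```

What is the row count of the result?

RIGHT JOIN keeps every row from `logins`; unmatched rows get NULL for `users`'s columns.
Matching on u.uid = l.uid AND u.cat = l.cat. A NULL in a compared column never satisfies the condition.
Matched pairs: 3; unmatched l rows kept: 5.
Total: 3 matched + 5 padded = 8 rows.

8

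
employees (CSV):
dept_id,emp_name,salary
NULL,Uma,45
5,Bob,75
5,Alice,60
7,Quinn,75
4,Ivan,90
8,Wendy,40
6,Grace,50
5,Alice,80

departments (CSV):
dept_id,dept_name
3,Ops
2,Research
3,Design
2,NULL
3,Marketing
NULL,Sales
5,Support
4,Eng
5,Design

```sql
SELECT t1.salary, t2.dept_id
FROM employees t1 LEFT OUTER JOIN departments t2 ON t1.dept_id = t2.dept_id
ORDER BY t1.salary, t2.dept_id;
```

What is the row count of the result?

11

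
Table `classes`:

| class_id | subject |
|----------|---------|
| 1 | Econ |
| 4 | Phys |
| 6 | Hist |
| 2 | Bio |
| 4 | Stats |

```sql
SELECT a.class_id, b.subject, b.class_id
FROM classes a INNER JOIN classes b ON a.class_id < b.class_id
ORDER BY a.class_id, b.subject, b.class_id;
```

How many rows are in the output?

INNER JOIN keeps only pairs where the ON condition holds.
Matching on a.class_id < b.class_id.
- a[0] class_id=1 → 4 match(es) in b → 4 row(s).
- a[1] class_id=4 → 1 match(es) in b → 1 row(s).
- a[2] class_id=6 → no match; dropped.
- a[3] class_id=2 → 3 match(es) in b → 3 row(s).
- a[4] class_id=4 → 1 match(es) in b → 1 row(s).
Total: 9 rows.

9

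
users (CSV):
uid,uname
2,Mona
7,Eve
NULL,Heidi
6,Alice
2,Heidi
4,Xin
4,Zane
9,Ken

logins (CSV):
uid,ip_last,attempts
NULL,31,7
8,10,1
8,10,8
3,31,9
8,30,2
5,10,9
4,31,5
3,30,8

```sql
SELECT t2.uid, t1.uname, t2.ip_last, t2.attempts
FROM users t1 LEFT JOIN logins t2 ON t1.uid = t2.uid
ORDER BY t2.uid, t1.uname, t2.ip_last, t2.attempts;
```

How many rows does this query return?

8

LEFT JOIN keeps every row from `users`; unmatched rows get NULL for `logins`'s columns.
Matching on t1.uid = t2.uid. A NULL in a compared column never satisfies the condition.
- t1 (uid=2) has no partner → padded with NULL.
- t1 (uid=7) has no partner → padded with NULL.
- t1 (uid=NULL) has no partner → padded with NULL.
- t1 (uid=6) has no partner → padded with NULL.
- t1 (uid=2) has no partner → padded with NULL.
- t1 (uid=4) pairs with 1 row(s) of t2.
- t1 (uid=4) pairs with 1 row(s) of t2.
- t1 (uid=9) has no partner → padded with NULL.
Total: 2 matched + 6 padded = 8 rows.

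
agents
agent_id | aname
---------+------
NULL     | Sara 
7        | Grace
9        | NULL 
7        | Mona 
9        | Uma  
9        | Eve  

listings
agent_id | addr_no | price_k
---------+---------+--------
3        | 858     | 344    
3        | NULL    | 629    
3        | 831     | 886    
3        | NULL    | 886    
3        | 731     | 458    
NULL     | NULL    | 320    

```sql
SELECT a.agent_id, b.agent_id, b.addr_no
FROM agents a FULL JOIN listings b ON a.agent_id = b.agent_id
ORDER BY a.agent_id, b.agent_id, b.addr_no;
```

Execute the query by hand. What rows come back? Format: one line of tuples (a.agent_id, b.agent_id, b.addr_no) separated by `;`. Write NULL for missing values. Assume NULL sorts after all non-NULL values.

FULL OUTER JOIN keeps every row from both sides; unmatched rows get NULL for the other side's columns.
Matching on a.agent_id = b.agent_id. A NULL in a compared column never satisfies the condition.
- agent_id=NULL: no b row matches, row kept with b columns NULL.
- agent_id=7: no b row matches, row kept with b columns NULL.
- agent_id=9: no b row matches, row kept with b columns NULL.
- agent_id=7: no b row matches, row kept with b columns NULL.
- agent_id=9: no b row matches, row kept with b columns NULL.
- agent_id=9: no b row matches, row kept with b columns NULL.
- 6 b row(s) had no a match → kept, a columns NULL.

(7, NULL, NULL); (7, NULL, NULL); (9, NULL, NULL); (9, NULL, NULL); (9, NULL, NULL); (NULL, 3, 731); (NULL, 3, 831); (NULL, 3, 858); (NULL, 3, NULL); (NULL, 3, NULL); (NULL, NULL, NULL); (NULL, NULL, NULL)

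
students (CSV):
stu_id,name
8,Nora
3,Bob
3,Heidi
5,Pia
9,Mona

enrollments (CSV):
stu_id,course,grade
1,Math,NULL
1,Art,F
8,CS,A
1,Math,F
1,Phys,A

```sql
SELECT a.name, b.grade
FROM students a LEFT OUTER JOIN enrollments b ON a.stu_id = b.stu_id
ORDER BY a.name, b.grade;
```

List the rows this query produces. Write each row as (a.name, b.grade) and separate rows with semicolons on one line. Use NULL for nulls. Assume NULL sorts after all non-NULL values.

LEFT JOIN keeps every row from `students`; unmatched rows get NULL for `enrollments`'s columns.
Matching on a.stu_id = b.stu_id.
- a[0] stu_id=8 → 1 match(es) in b → 1 row(s).
- a[1] stu_id=3 → no match; kept with NULLs on the b side.
- a[2] stu_id=3 → no match; kept with NULLs on the b side.
- a[3] stu_id=5 → no match; kept with NULLs on the b side.
- a[4] stu_id=9 → no match; kept with NULLs on the b side.
After projecting and ordering:
a.name | b.grade
Bob | NULL
Heidi | NULL
Mona | NULL
Nora | A
Pia | NULL

(Bob, NULL); (Heidi, NULL); (Mona, NULL); (Nora, A); (Pia, NULL)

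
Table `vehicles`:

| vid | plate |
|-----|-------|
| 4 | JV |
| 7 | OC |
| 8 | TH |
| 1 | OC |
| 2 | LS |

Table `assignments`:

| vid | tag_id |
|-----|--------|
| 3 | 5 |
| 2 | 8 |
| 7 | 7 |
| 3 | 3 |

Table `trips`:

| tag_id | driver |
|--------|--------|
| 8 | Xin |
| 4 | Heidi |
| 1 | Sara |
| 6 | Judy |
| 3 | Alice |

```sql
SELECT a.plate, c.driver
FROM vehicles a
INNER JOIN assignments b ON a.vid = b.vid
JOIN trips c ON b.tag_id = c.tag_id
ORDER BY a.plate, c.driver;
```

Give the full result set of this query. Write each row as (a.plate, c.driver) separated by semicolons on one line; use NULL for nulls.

Joins associate left-to-right: vehicles INNER JOIN assignments on vid gives 2 intermediate row(s).
Then INNER JOIN `trips c` on tag_id: keep only rows whose b.tag_id appears in c.

(LS, Xin)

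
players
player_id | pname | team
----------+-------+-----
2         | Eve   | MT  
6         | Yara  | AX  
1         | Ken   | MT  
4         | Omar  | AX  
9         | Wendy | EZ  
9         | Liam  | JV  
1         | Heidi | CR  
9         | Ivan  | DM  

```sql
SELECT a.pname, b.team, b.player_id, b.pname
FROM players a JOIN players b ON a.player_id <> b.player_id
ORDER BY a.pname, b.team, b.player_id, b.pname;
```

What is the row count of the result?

INNER JOIN keeps only pairs where the ON condition holds.
Matching on a.player_id <> b.player_id.
Matched pairs: 48.
Total: 48 rows.

48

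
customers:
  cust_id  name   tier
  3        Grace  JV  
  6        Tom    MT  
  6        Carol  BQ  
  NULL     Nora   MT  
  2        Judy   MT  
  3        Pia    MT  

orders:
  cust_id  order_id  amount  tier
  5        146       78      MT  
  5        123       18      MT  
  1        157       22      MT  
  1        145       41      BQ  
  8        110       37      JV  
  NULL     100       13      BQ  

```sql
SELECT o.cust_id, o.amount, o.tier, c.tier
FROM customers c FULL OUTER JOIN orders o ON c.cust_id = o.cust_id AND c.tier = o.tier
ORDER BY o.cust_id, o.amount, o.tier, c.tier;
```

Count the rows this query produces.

FULL OUTER JOIN keeps every row from both sides; unmatched rows get NULL for the other side's columns.
Matching on c.cust_id = o.cust_id AND c.tier = o.tier. A NULL in a compared column never satisfies the condition.
Matched pairs: 0; unmatched c rows kept: 6; unmatched o rows kept: 6.
Total: 0 matched + 12 padded = 12 rows.

12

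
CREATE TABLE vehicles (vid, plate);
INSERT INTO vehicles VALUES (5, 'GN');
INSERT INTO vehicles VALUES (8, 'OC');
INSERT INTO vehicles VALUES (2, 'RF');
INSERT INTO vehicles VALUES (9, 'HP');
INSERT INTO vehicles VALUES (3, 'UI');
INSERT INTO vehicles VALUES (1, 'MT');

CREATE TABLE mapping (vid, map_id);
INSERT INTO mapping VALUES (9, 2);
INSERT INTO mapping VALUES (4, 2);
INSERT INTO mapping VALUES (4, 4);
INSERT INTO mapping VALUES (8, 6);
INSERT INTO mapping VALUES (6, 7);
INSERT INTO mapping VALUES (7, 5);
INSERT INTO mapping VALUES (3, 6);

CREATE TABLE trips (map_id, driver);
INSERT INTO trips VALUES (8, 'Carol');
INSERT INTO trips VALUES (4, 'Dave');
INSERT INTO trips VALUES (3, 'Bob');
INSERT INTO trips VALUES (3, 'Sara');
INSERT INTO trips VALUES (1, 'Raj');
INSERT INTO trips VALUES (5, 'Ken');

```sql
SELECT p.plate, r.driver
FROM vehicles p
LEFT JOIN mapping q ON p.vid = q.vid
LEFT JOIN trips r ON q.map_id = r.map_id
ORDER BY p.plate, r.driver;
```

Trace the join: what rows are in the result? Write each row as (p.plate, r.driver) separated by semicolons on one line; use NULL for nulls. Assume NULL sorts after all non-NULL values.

(GN, NULL); (HP, NULL); (MT, NULL); (OC, NULL); (RF, NULL); (UI, NULL)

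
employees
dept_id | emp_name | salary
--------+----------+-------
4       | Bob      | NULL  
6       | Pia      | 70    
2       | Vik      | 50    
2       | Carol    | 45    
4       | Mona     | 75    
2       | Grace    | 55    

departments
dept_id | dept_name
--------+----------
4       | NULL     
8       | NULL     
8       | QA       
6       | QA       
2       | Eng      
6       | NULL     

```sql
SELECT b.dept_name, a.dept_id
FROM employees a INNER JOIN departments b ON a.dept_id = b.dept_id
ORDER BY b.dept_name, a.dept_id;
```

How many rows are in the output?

7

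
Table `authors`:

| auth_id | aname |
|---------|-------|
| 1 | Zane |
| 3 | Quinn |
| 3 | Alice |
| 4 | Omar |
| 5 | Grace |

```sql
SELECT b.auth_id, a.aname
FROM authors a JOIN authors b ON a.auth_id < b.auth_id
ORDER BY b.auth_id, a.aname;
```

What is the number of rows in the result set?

INNER JOIN keeps only pairs where the ON condition holds.
Matching on a.auth_id < b.auth_id.
Matched pairs: 9.
Total: 9 rows.

9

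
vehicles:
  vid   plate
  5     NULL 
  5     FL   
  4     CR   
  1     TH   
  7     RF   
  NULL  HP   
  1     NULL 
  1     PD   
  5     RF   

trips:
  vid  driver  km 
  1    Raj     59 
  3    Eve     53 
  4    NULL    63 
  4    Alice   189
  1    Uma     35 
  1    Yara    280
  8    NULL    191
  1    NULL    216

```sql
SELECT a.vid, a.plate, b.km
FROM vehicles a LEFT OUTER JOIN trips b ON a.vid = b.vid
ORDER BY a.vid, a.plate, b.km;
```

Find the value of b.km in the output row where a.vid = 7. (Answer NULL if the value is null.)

LEFT JOIN keeps every row from `vehicles`; unmatched rows get NULL for `trips`'s columns.
Matching on a.vid = b.vid. A NULL in a compared column never satisfies the condition.
Matched pairs: 14; unmatched a rows kept: 5.

NULL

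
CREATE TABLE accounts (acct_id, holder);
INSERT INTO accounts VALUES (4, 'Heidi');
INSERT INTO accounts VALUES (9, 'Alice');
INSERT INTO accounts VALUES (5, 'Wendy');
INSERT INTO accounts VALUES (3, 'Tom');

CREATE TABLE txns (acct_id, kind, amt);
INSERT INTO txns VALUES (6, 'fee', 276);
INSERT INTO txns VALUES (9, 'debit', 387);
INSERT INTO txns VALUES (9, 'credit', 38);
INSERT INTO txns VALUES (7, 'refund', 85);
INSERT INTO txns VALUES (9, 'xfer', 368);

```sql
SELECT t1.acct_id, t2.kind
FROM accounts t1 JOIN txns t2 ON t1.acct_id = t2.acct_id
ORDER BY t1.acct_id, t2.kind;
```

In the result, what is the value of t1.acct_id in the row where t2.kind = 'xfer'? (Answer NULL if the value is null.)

9

INNER JOIN keeps only pairs where the ON condition holds.
Matching on t1.acct_id = t2.acct_id.
- acct_id=4: no matching t2 row, dropped.
- acct_id=9: 3 matching t2 row(s), so 3 row(s) emitted.
- acct_id=5: no matching t2 row, dropped.
- acct_id=3: no matching t2 row, dropped.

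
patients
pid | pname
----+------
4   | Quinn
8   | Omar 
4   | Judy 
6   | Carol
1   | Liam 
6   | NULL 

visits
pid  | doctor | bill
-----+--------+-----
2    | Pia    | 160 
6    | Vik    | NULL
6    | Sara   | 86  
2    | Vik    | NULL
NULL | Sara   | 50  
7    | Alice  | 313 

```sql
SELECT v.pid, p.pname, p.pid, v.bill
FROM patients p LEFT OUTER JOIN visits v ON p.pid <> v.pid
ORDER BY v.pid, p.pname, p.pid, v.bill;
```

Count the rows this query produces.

26

LEFT JOIN keeps every row from `patients`; unmatched rows get NULL for `visits`'s columns.
Matching on p.pid <> v.pid. A NULL in a compared column never satisfies the condition.
Matched pairs: 26; unmatched p rows kept: 0.
Total: 26 rows.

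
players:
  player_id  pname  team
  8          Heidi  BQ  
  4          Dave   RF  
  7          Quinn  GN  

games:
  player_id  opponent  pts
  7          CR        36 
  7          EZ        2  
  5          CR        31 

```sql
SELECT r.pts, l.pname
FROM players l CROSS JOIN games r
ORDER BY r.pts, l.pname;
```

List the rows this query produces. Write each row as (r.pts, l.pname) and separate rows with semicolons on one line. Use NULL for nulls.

CROSS JOIN pairs every row of `players` with every row of `games`: 3 × 3 = 9 rows.
After projecting and ordering:
r.pts | l.pname
2 | Dave
2 | Heidi
2 | Quinn
31 | Dave
31 | Heidi
31 | Quinn
36 | Dave
36 | Heidi
36 | Quinn

(2, Dave); (2, Heidi); (2, Quinn); (31, Dave); (31, Heidi); (31, Quinn); (36, Dave); (36, Heidi); (36, Quinn)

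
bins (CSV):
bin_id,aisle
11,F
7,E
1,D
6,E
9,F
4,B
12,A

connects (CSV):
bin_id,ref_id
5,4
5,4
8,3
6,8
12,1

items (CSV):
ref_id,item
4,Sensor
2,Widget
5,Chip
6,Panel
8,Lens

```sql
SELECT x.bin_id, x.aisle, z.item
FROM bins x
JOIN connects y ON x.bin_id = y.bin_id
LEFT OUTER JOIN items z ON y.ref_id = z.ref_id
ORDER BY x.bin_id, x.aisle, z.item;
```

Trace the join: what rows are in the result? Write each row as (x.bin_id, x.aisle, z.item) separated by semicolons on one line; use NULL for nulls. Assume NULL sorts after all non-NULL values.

(6, E, Lens); (12, A, NULL)

Joins associate left-to-right: bins INNER JOIN connects on bin_id gives 2 intermediate row(s).
Then LEFT JOIN `items z` on ref_id: each of those 2 rows is kept; rows whose y.ref_id has no match in z get NULL for z's columns.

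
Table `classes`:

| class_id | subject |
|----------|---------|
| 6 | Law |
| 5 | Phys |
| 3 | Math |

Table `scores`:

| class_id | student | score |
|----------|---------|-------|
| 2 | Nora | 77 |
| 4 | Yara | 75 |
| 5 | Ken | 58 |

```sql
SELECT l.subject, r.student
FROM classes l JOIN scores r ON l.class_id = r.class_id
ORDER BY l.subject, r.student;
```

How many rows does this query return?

1

INNER JOIN keeps only pairs where the ON condition holds.
Matching on l.class_id = r.class_id.
- l row (class_id=6): no match → dropped.
- l row (class_id=5): matches 1 r row(s) → 1 output row(s).
- l row (class_id=3): no match → dropped.
Total: 1 rows.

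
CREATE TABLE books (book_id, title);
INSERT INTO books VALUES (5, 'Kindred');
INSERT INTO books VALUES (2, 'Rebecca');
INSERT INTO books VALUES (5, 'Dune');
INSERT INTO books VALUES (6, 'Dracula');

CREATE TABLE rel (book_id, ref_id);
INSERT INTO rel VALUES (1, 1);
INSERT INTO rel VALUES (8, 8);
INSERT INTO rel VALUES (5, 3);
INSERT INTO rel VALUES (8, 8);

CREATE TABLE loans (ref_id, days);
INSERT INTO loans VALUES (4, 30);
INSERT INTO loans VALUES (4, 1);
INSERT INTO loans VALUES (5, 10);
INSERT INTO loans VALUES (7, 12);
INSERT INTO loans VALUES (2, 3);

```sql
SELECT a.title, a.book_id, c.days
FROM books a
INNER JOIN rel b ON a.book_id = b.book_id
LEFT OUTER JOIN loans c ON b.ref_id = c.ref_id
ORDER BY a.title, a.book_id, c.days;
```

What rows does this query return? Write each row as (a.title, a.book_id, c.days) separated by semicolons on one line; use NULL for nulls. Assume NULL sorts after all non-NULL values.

(Dune, 5, NULL); (Kindred, 5, NULL)

Step 1 — a INNER JOIN b on book_id → 2 row(s).
Then LEFT JOIN `loans c` on ref_id: each of those 2 rows is kept; rows whose b.ref_id has no match in c get NULL for c's columns.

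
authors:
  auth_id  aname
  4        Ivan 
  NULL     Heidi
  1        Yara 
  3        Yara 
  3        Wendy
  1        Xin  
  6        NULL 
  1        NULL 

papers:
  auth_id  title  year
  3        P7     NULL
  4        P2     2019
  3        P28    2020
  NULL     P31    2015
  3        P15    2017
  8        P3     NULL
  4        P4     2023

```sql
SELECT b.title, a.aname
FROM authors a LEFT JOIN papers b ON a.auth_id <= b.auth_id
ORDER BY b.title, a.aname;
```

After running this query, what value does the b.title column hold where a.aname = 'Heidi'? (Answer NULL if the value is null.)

NULL

LEFT JOIN keeps every row from `authors`; unmatched rows get NULL for `papers`'s columns.
Matching on a.auth_id <= b.auth_id. A NULL in a compared column never satisfies the condition.
- a row (auth_id=4): matches 3 b row(s) → 3 output row(s).
- a row (auth_id=NULL): no match → kept, b columns NULL.
- a row (auth_id=1): matches 6 b row(s) → 6 output row(s).
- a row (auth_id=3): matches 6 b row(s) → 6 output row(s).
- a row (auth_id=3): matches 6 b row(s) → 6 output row(s).
- a row (auth_id=1): matches 6 b row(s) → 6 output row(s).
- a row (auth_id=6): matches 1 b row(s) → 1 output row(s).
- a row (auth_id=1): matches 6 b row(s) → 6 output row(s).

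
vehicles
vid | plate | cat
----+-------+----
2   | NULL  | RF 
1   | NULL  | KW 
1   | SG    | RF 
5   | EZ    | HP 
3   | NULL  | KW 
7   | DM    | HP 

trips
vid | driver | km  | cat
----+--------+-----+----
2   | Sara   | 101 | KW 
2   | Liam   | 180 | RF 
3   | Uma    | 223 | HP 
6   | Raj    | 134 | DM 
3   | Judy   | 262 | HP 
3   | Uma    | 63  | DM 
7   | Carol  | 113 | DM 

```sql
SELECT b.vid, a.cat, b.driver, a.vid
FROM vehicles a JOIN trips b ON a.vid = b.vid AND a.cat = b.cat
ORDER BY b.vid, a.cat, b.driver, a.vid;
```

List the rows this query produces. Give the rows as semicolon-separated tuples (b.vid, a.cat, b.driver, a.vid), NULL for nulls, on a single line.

INNER JOIN keeps only pairs where the ON condition holds.
Matching on a.vid = b.vid AND a.cat = b.cat.
- a[0] vid=2, cat=RF → 1 match(es) in b → 1 row(s).
- a[1] vid=1, cat=KW → no match; dropped.
- a[2] vid=1, cat=RF → no match; dropped.
- a[3] vid=5, cat=HP → no match; dropped.
- a[4] vid=3, cat=KW → no match; dropped.
- a[5] vid=7, cat=HP → no match; dropped.
After projecting and ordering:
b.vid | a.cat | b.driver | a.vid
2 | RF | Liam | 2

(2, RF, Liam, 2)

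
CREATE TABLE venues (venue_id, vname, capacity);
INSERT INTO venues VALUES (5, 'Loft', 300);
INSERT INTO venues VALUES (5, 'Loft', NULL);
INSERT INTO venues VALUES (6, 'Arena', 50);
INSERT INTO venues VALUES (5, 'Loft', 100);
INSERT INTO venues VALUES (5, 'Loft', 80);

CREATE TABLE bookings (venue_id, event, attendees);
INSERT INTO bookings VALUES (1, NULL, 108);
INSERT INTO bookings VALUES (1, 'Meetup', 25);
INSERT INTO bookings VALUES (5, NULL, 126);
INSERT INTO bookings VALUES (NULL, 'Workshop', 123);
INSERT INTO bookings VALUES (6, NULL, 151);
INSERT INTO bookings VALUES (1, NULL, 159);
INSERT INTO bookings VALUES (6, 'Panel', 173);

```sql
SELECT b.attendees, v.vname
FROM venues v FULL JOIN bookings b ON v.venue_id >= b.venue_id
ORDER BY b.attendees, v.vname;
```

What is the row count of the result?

23

FULL OUTER JOIN keeps every row from both sides; unmatched rows get NULL for the other side's columns.
Matching on v.venue_id >= b.venue_id. A NULL in a compared column never satisfies the condition.
- v (venue_id=5) pairs with 4 row(s) of b.
- v (venue_id=5) pairs with 4 row(s) of b.
- v (venue_id=6) pairs with 6 row(s) of b.
- v (venue_id=5) pairs with 4 row(s) of b.
- v (venue_id=5) pairs with 4 row(s) of b.
- 1 row(s) from b found no v partner → padded with NULL.
Total: 22 matched + 1 padded = 23 rows.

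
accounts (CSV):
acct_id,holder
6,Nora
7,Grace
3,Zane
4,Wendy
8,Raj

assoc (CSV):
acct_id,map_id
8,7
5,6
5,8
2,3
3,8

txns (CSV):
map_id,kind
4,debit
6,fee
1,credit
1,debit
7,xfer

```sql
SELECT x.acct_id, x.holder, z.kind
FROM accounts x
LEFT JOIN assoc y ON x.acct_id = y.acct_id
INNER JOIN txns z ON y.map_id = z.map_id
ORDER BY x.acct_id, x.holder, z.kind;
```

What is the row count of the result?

1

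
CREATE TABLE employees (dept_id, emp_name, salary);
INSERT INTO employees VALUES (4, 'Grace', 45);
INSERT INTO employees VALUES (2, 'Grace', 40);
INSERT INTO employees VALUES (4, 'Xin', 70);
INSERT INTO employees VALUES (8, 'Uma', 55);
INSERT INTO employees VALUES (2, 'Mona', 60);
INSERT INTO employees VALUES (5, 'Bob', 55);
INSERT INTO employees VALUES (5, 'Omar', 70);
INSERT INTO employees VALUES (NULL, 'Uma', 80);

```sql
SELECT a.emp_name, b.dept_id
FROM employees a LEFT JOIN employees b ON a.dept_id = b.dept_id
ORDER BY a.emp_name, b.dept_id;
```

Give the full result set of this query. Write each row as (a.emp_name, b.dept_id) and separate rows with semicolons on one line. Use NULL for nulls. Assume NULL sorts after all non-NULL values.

LEFT JOIN keeps every row from `employees a`; unmatched rows get NULL for `employees b`'s columns.
Matching on a.dept_id = b.dept_id. A NULL in a compared column never satisfies the condition.
- dept_id=4: 2 matching b row(s), so 2 row(s) emitted.
- dept_id=2: 2 matching b row(s), so 2 row(s) emitted.
- dept_id=4: 2 matching b row(s), so 2 row(s) emitted.
- dept_id=8: 1 matching b row(s), so 1 row(s) emitted.
- dept_id=2: 2 matching b row(s), so 2 row(s) emitted.
- dept_id=5: 2 matching b row(s), so 2 row(s) emitted.
- dept_id=5: 2 matching b row(s), so 2 row(s) emitted.
- dept_id=NULL: no b row matches, row kept with b columns NULL.

(Bob, 5); (Bob, 5); (Grace, 2); (Grace, 2); (Grace, 4); (Grace, 4); (Mona, 2); (Mona, 2); (Omar, 5); (Omar, 5); (Uma, 8); (Uma, NULL); (Xin, 4); (Xin, 4)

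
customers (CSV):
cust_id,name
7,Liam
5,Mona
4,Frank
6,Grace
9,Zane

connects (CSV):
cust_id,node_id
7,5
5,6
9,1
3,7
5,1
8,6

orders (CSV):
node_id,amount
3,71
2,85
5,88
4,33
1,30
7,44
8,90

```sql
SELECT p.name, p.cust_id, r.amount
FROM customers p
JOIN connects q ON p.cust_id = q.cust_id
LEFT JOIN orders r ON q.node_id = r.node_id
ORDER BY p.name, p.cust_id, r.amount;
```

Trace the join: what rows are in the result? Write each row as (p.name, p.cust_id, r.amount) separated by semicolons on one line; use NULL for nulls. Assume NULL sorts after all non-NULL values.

Joins associate left-to-right: customers INNER JOIN connects on cust_id gives 4 intermediate row(s).
Then LEFT JOIN `orders r` on node_id: each of those 4 rows is kept; rows whose q.node_id has no match in r get NULL for r's columns.

(Liam, 7, 88); (Mona, 5, 30); (Mona, 5, NULL); (Zane, 9, 30)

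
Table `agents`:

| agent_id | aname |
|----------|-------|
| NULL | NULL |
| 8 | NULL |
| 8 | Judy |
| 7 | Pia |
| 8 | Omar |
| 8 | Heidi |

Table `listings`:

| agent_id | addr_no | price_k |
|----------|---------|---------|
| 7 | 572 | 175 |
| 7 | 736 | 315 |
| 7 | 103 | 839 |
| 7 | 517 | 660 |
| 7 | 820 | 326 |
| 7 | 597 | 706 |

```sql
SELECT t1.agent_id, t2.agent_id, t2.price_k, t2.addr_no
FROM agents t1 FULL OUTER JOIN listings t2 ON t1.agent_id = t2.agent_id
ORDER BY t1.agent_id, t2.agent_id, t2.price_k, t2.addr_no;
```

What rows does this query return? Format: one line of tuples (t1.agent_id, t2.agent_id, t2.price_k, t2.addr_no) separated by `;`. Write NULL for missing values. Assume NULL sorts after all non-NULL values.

FULL OUTER JOIN keeps every row from both sides; unmatched rows get NULL for the other side's columns.
Matching on t1.agent_id = t2.agent_id. A NULL in a compared column never satisfies the condition.
- t1 (agent_id=NULL) has no partner → padded with NULL.
- t1 (agent_id=8) has no partner → padded with NULL.
- t1 (agent_id=8) has no partner → padded with NULL.
- t1 (agent_id=7) pairs with 6 row(s) of t2.
- t1 (agent_id=8) has no partner → padded with NULL.
- t1 (agent_id=8) has no partner → padded with NULL.

(7, 7, 175, 572); (7, 7, 315, 736); (7, 7, 326, 820); (7, 7, 660, 517); (7, 7, 706, 597); (7, 7, 839, 103); (8, NULL, NULL, NULL); (8, NULL, NULL, NULL); (8, NULL, NULL, NULL); (8, NULL, NULL, NULL); (NULL, NULL, NULL, NULL)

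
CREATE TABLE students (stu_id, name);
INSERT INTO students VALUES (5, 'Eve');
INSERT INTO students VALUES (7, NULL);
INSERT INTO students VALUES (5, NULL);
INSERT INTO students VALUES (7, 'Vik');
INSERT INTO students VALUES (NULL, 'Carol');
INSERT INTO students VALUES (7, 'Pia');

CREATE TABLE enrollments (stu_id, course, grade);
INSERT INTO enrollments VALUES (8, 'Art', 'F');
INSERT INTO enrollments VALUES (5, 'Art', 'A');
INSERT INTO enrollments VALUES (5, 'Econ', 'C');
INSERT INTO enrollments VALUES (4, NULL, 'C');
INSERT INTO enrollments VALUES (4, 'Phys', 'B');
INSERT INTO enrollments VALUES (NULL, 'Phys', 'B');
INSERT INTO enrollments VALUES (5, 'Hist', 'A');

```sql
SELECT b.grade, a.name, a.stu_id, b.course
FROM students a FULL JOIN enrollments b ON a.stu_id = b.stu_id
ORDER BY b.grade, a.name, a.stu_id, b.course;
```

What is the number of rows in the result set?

FULL OUTER JOIN keeps every row from both sides; unmatched rows get NULL for the other side's columns.
Matching on a.stu_id = b.stu_id. A NULL in a compared column never satisfies the condition.
- stu_id=5: 3 matching b row(s), so 3 row(s) emitted.
- stu_id=7: no b row matches, row kept with b columns NULL.
- stu_id=5: 3 matching b row(s), so 3 row(s) emitted.
- stu_id=7: no b row matches, row kept with b columns NULL.
- stu_id=NULL: no b row matches, row kept with b columns NULL.
- stu_id=7: no b row matches, row kept with b columns NULL.
- plus 4 unmatched b row(s), each kept with NULL a columns.
Total: 6 matched + 8 padded = 14 rows.

14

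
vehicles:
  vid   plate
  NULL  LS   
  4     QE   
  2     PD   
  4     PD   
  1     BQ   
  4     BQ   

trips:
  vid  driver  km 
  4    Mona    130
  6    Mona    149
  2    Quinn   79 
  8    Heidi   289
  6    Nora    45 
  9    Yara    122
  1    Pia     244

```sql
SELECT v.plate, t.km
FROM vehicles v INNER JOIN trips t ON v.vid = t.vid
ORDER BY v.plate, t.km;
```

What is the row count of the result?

5

INNER JOIN keeps only pairs where the ON condition holds.
Matching on v.vid = t.vid. A NULL in a compared column never satisfies the condition.
- v row (vid=NULL): no match → dropped.
- v row (vid=4): matches 1 t row(s) → 1 output row(s).
- v row (vid=2): matches 1 t row(s) → 1 output row(s).
- v row (vid=4): matches 1 t row(s) → 1 output row(s).
- v row (vid=1): matches 1 t row(s) → 1 output row(s).
- v row (vid=4): matches 1 t row(s) → 1 output row(s).
Total: 5 rows.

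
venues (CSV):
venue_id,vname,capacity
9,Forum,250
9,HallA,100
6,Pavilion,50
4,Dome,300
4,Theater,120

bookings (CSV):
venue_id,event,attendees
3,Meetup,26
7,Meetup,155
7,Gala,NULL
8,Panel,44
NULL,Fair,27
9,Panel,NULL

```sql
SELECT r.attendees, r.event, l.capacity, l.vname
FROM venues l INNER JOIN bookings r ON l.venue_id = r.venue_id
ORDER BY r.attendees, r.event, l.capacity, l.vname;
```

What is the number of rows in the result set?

INNER JOIN keeps only pairs where the ON condition holds.
Matching on l.venue_id = r.venue_id. A NULL in a compared column never satisfies the condition.
- l (venue_id=9) pairs with 1 row(s) of r.
- l (venue_id=9) pairs with 1 row(s) of r.
- l (venue_id=6) has no partner → excluded.
- l (venue_id=4) has no partner → excluded.
- l (venue_id=4) has no partner → excluded.
Total: 2 rows.

2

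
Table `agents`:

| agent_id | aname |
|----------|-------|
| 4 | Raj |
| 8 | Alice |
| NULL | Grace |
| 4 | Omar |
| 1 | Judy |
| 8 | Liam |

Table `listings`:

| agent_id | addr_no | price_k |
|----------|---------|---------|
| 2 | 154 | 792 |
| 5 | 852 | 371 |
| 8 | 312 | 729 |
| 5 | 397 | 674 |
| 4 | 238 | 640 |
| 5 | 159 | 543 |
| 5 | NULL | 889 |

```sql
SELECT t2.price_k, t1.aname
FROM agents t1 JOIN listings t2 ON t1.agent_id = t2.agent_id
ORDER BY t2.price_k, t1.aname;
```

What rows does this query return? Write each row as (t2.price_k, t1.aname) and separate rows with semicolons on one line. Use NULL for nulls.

(640, Omar); (640, Raj); (729, Alice); (729, Liam)

INNER JOIN keeps only pairs where the ON condition holds.
Matching on t1.agent_id = t2.agent_id. A NULL in a compared column never satisfies the condition.
- t1 (agent_id=4) pairs with 1 row(s) of t2.
- t1 (agent_id=8) pairs with 1 row(s) of t2.
- t1 (agent_id=NULL) has no partner → excluded.
- t1 (agent_id=4) pairs with 1 row(s) of t2.
- t1 (agent_id=1) has no partner → excluded.
- t1 (agent_id=8) pairs with 1 row(s) of t2.
After projecting and ordering:
t2.price_k | t1.aname
640 | Omar
640 | Raj
729 | Alice
729 | Liam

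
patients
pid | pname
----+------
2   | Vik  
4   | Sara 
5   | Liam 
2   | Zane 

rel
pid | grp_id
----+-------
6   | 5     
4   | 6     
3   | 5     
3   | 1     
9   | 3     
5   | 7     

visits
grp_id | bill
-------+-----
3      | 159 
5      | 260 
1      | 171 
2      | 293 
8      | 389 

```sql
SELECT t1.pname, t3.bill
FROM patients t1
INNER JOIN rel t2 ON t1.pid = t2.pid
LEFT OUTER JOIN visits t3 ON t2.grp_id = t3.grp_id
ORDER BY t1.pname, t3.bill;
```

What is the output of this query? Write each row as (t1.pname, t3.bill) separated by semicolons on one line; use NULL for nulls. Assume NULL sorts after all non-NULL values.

Step 1 — t1 INNER JOIN t2 on pid → 2 row(s).
Then LEFT JOIN `visits t3` on grp_id: each of those 2 rows is kept; rows whose t2.grp_id has no match in t3 get NULL for t3's columns.

(Liam, NULL); (Sara, NULL)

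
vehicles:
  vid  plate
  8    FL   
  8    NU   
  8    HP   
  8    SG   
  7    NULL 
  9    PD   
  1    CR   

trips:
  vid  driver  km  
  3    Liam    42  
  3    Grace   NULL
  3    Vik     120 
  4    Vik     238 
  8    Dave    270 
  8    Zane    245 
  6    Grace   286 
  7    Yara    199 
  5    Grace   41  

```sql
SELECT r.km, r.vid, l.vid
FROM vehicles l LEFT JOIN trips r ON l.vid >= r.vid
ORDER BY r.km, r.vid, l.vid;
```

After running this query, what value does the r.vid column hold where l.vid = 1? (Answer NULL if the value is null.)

NULL

LEFT JOIN keeps every row from `vehicles`; unmatched rows get NULL for `trips`'s columns.
Matching on l.vid >= r.vid.
- vid=8: 9 matching r row(s), so 9 row(s) emitted.
- vid=8: 9 matching r row(s), so 9 row(s) emitted.
- vid=8: 9 matching r row(s), so 9 row(s) emitted.
- vid=8: 9 matching r row(s), so 9 row(s) emitted.
- vid=7: 7 matching r row(s), so 7 row(s) emitted.
- vid=9: 9 matching r row(s), so 9 row(s) emitted.
- vid=1: no r row matches, row kept with r columns NULL.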